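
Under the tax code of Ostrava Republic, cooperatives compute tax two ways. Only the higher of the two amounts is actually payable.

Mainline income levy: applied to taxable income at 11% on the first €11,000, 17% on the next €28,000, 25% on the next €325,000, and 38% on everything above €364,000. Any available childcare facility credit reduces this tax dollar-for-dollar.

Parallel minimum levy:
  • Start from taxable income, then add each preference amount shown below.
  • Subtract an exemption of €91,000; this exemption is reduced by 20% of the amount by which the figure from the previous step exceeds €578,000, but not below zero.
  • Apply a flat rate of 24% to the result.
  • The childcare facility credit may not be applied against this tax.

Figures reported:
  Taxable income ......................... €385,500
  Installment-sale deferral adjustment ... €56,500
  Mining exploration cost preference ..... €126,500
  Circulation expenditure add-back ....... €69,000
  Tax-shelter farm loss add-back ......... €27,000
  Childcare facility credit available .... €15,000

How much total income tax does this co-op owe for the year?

Mainline income levy:
  €11,000 × 11% = €1,210
  €28,000 × 17% = €4,760
  €325,000 × 25% = €81,250
  €21,500 × 38% = €8,170
  → €95,390
  Less childcare facility credit €15,000 → €80,390

Parallel minimum levy:
  Adjusted income: €385,500 + €56,500 + €126,500 + €69,000 + €27,000 = €664,500
  Exemption: €91,000 − 20% × (€664,500 − €578,000) = €91,000 − €17,300 = €73,700
  Base: €664,500 − €73,700 = €590,800
  €590,800 × 24% = €141,792

€141,792 > €80,390, so the parallel minimum levy is the binding amount.

€141,792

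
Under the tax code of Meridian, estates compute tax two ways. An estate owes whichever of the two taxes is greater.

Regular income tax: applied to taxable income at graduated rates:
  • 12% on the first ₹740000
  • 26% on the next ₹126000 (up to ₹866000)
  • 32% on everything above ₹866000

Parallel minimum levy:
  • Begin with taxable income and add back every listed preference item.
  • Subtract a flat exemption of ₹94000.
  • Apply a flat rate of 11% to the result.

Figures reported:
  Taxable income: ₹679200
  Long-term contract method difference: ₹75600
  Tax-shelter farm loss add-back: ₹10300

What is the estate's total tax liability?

Parallel minimum levy:
  Adjusted income: ₹679200 + ₹75600 + ₹10300 = ₹765100
  Less exemption ₹94000 → base ₹671100
  ₹671100 × 11% = ₹73821

Regular income tax:
  ₹679200 × 12% = ₹81504

₹81504 > ₹73821, so the regular income tax governs.

₹81504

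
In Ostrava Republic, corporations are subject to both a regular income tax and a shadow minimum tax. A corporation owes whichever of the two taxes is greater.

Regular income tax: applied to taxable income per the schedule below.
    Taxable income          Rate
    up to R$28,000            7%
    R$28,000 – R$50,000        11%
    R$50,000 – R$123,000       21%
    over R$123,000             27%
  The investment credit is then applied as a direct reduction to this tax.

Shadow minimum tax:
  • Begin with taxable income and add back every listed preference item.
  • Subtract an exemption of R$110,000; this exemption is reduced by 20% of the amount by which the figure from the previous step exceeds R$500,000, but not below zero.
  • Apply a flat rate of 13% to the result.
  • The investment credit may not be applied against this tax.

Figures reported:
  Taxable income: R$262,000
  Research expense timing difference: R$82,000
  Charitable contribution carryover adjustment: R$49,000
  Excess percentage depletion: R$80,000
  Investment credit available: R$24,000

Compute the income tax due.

Shadow minimum tax:
  Adjusted income: R$262,000 + R$82,000 + R$49,000 + R$80,000 = R$473,000
  Exemption: R$473,000 ≤ R$500,000, so full R$110,000 applies
  Base: R$473,000 − R$110,000 = R$363,000
  R$363,000 × 13% = R$47,190

Regular income tax:
  R$28,000 × 7% = R$1,960
  R$22,000 × 11% = R$2,420
  R$73,000 × 21% = R$15,330
  R$139,000 × 27% = R$37,530
  → R$57,240
  Less investment credit R$24,000 → R$33,240

R$47,190 > R$33,240, so the shadow minimum tax is the binding amount.

R$47,190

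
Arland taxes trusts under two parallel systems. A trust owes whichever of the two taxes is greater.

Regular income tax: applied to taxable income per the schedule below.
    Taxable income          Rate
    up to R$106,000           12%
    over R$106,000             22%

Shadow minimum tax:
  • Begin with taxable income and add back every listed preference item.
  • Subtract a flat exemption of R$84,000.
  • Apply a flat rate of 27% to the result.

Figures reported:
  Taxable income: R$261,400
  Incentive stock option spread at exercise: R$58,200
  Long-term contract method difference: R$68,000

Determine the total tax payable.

Shadow minimum tax:
  Adjusted income: R$261,400 + R$58,200 + R$68,000 = R$387,600
  Less exemption R$84,000 → base R$303,600
  R$303,600 × 27% = R$81,972

Regular income tax:
  R$106,000 × 12% = R$12,720
  R$155,400 × 22% = R$34,188
  → R$46,908

R$81,972 > R$46,908, so the shadow minimum tax is the binding amount.

R$81,972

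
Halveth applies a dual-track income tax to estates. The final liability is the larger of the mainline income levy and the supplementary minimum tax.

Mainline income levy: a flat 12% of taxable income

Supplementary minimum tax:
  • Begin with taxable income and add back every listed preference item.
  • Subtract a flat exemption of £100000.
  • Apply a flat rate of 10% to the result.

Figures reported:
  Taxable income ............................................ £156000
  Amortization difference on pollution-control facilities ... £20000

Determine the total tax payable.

Supplementary minimum tax:
  Adjusted income: £156000 + £20000 = £176000
  Less exemption £100000 → base £76000
  £76000 × 10% = £7600

Mainline income levy:
  £156000 × 12% = £18720

£18720 > £7600, so the mainline income levy governs.

£18720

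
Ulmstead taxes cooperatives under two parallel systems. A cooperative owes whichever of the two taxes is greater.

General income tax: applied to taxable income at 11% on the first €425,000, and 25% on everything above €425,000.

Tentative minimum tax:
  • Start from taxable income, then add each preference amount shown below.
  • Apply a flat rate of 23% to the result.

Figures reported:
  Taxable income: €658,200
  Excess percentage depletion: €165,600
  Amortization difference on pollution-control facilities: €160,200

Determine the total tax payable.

Tentative minimum tax:
  Adjusted income: €658,200 + €165,600 + €160,200 = €984,000
  €984,000 × 23% = €226,320

General income tax:
  €425,000 × 11% = €46,750
  €233,200 × 25% = €58,300
  → €105,050

€226,320 > €105,050, so the tentative minimum tax is the binding amount.

€226,320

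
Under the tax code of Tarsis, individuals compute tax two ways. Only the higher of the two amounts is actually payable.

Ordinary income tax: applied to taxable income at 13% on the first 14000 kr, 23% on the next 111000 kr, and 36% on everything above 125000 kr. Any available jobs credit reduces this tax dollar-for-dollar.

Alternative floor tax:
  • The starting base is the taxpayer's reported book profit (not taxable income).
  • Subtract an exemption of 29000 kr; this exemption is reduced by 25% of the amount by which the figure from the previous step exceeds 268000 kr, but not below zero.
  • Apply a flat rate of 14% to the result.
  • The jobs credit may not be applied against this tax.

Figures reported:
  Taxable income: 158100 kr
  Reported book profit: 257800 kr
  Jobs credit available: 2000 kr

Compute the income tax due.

Ordinary income tax:
  14000 kr × 13% = 1820 kr
  111000 kr × 23% = 25530 kr
  33100 kr × 36% = 11916 kr
  → 39266 kr
  Less jobs credit 2000 kr → 37266 kr

Alternative floor tax:
  Base (reported book profit): 257800 kr
  Exemption: 257800 kr ≤ 268000 kr, so full 29000 kr applies
  Base: 257800 kr − 29000 kr = 228800 kr
  228800 kr × 14% = 32032 kr

37266 kr > 32032 kr, so the ordinary income tax governs.

37266 kr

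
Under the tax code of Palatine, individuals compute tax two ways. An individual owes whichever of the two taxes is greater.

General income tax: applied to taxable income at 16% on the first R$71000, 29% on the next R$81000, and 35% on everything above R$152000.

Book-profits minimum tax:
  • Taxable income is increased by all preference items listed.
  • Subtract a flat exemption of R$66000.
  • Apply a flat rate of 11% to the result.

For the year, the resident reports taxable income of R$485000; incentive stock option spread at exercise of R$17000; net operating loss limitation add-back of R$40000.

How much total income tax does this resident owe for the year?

General income tax:
  R$71000 × 16% = R$11360
  R$81000 × 29% = R$23490
  R$333000 × 35% = R$116550
  → R$151400

Book-profits minimum tax:
  Adjusted income: R$485000 + R$17000 + R$40000 = R$542000
  Less exemption R$66000 → base R$476000
  R$476000 × 11% = R$52360

R$151400 > R$52360, so the general income tax governs.

R$151400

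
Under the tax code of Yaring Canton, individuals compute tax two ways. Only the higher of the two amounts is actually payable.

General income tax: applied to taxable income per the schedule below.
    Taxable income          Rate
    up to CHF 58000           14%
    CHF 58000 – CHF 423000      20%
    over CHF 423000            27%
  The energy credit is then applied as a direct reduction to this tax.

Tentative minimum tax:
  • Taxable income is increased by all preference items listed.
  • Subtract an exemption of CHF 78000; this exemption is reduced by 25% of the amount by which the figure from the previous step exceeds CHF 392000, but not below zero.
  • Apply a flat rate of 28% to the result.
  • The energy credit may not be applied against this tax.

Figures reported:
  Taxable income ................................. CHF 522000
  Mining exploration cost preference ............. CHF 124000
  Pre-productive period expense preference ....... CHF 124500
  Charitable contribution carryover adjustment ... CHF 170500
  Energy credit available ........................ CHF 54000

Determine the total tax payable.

General income tax:
  CHF 58000 × 14% = CHF 8120
  CHF 365000 × 20% = CHF 73000
  CHF 99000 × 27% = CHF 26730
  → CHF 107850
  Less energy credit CHF 54000 → CHF 53850

Tentative minimum tax:
  Adjusted income: CHF 522000 + CHF 124000 + CHF 124500 + CHF 170500 = CHF 941000
  Exemption: 25% × (CHF 941000 − CHF 392000) = CHF 137250 ≥ CHF 78000, so the exemption is fully phased out
  Base: CHF 941000 − CHF 0 = CHF 941000
  CHF 941000 × 28% = CHF 263480

CHF 263480 > CHF 53850, so the tentative minimum tax is the binding amount.

CHF 263480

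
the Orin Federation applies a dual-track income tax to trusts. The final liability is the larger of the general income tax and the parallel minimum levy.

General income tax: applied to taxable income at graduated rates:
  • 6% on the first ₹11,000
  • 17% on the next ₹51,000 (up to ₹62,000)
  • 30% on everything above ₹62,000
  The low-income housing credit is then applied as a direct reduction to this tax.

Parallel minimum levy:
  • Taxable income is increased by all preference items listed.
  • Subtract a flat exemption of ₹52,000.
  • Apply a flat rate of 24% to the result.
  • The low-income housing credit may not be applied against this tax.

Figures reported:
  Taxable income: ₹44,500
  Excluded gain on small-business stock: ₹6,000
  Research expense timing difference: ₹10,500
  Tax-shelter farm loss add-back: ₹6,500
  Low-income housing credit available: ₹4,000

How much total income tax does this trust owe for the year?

₹3,720

General income tax:
  ₹11,000 × 6% = ₹660
  ₹33,500 × 17% = ₹5,695
  → ₹6,355
  Less low-income housing credit ₹4,000 → ₹2,355

Parallel minimum levy:
  Adjusted income: ₹44,500 + ₹6,000 + ₹10,500 + ₹6,500 = ₹67,500
  Less exemption ₹52,000 → base ₹15,500
  ₹15,500 × 24% = ₹3,720

₹3,720 > ₹2,355, so the parallel minimum levy is the binding amount.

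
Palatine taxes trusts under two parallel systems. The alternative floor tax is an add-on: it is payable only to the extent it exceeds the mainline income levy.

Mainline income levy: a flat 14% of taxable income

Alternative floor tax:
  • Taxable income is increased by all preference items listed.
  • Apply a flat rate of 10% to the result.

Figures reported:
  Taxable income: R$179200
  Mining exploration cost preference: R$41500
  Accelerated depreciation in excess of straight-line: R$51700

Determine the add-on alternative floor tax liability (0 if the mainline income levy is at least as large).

Mainline income levy:
  R$179200 × 14% = R$25088

Alternative floor tax:
  Adjusted income: R$179200 + R$41500 + R$51700 = R$272400
  R$272400 × 10% = R$27240

Excess of alternative floor tax over mainline income levy: R$27240 − R$25088 = R$2152.

R$2152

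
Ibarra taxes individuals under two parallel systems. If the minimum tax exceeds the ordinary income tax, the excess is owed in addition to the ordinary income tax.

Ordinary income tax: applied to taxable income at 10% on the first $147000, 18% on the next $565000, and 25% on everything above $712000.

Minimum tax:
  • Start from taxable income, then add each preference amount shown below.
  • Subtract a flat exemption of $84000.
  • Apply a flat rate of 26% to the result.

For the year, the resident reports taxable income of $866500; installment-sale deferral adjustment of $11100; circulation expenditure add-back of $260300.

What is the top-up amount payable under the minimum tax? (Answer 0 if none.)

$118989

Minimum tax:
  Adjusted income: $866500 + $11100 + $260300 = $1137900
  Less exemption $84000 → base $1053900
  $1053900 × 26% = $274014

Ordinary income tax:
  $147000 × 10% = $14700
  $565000 × 18% = $101700
  $154500 × 25% = $38625
  → $155025

Excess of minimum tax over ordinary income tax: $274014 − $155025 = $118989.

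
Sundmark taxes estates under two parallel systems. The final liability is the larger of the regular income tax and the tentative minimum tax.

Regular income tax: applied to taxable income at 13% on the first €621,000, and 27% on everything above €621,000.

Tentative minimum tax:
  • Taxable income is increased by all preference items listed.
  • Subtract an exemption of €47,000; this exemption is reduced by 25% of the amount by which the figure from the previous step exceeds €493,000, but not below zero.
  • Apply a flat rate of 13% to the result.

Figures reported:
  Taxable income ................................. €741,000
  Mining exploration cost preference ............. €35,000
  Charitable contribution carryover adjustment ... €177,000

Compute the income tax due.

€123,890

Regular income tax:
  €621,000 × 13% = €80,730
  €120,000 × 27% = €32,400
  → €113,130

Tentative minimum tax:
  Adjusted income: €741,000 + €35,000 + €177,000 = €953,000
  Exemption: 25% × (€953,000 − €493,000) = €115,000 ≥ €47,000, so the exemption is fully phased out
  Base: €953,000 − €0 = €953,000
  €953,000 × 13% = €123,890

€123,890 > €113,130, so the tentative minimum tax is the binding amount.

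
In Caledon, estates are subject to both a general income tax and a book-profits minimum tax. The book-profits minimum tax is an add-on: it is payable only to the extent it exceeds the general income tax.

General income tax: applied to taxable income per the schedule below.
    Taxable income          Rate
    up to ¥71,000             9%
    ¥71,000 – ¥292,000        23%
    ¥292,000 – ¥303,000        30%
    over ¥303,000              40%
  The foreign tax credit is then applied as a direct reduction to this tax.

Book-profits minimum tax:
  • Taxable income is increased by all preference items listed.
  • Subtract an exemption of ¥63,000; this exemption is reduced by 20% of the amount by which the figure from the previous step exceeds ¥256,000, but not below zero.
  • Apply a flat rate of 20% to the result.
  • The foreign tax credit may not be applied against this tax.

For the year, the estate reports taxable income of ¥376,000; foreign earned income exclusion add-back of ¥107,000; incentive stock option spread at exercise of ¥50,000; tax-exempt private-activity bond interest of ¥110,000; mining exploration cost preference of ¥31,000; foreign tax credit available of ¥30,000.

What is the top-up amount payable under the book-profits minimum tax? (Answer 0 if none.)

General income tax:
  ¥71,000 × 9% = ¥6,390
  ¥221,000 × 23% = ¥50,830
  ¥11,000 × 30% = ¥3,300
  ¥73,000 × 40% = ¥29,200
  → ¥89,720
  Less foreign tax credit ¥30,000 → ¥59,720

Book-profits minimum tax:
  Adjusted income: ¥376,000 + ¥107,000 + ¥50,000 + ¥110,000 + ¥31,000 = ¥674,000
  Exemption: 20% × (¥674,000 − ¥256,000) = ¥83,600 ≥ ¥63,000, so the exemption is fully phased out
  Base: ¥674,000 − ¥0 = ¥674,000
  ¥674,000 × 20% = ¥134,800

Excess of book-profits minimum tax over general income tax: ¥134,800 − ¥59,720 = ¥75,080.

¥75,080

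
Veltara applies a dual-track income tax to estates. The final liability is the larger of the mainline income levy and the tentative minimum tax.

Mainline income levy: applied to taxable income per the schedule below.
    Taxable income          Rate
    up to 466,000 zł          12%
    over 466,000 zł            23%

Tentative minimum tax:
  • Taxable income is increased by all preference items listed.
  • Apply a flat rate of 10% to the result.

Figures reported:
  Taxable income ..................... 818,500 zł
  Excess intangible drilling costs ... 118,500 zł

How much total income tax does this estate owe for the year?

136,995 zł

Tentative minimum tax:
  Adjusted income: 818,500 zł + 118,500 zł = 937,000 zł
  937,000 zł × 10% = 93,700 zł

Mainline income levy:
  466,000 zł × 12% = 55,920 zł
  352,500 zł × 23% = 81,075 zł
  → 136,995 zł

136,995 zł > 93,700 zł, so the mainline income levy governs.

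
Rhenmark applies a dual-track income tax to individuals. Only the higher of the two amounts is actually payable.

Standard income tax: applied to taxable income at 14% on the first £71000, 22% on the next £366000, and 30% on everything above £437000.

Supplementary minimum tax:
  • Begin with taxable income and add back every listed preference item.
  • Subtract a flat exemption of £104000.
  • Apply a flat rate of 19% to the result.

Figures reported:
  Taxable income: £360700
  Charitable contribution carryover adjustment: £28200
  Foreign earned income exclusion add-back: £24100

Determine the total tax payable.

£73674

Supplementary minimum tax:
  Adjusted income: £360700 + £28200 + £24100 = £413000
  Less exemption £104000 → base £309000
  £309000 × 19% = £58710

Standard income tax:
  £71000 × 14% = £9940
  £289700 × 22% = £63734
  → £73674

£73674 > £58710, so the standard income tax governs.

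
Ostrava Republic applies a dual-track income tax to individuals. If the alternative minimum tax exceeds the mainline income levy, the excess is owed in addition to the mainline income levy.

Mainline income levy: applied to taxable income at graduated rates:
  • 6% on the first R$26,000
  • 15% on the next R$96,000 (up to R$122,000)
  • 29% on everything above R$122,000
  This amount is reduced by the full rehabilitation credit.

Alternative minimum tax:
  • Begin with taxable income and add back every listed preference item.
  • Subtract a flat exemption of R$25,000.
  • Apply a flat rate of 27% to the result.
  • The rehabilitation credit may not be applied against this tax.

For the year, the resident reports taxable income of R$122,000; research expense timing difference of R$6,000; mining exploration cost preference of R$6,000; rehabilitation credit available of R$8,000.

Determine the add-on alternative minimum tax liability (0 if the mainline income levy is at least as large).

Alternative minimum tax:
  Adjusted income: R$122,000 + R$6,000 + R$6,000 = R$134,000
  Less exemption R$25,000 → base R$109,000
  R$109,000 × 27% = R$29,430

Mainline income levy:
  R$26,000 × 6% = R$1,560
  R$96,000 × 15% = R$14,400
  → R$15,960
  Less rehabilitation credit R$8,000 → R$7,960

Excess of alternative minimum tax over mainline income levy: R$29,430 − R$7,960 = R$21,470.

R$21,470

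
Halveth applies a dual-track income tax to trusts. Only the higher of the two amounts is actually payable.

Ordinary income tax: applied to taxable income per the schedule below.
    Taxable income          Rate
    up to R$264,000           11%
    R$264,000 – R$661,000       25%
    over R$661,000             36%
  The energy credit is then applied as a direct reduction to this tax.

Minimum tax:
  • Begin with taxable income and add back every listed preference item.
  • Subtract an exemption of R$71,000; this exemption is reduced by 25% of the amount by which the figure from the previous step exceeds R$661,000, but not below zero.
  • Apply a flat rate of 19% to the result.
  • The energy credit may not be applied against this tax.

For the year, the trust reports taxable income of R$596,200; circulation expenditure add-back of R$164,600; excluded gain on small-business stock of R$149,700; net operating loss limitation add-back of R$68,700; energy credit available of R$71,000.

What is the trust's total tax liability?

Minimum tax:
  Adjusted income: R$596,200 + R$164,600 + R$149,700 + R$68,700 = R$979,200
  Exemption: 25% × (R$979,200 − R$661,000) = R$79,550 ≥ R$71,000, so the exemption is fully phased out
  Base: R$979,200 − R$0 = R$979,200
  R$979,200 × 19% = R$186,048

Ordinary income tax:
  R$264,000 × 11% = R$29,040
  R$332,200 × 25% = R$83,050
  → R$112,090
  Less energy credit R$71,000 → R$41,090

R$186,048 > R$41,090, so the minimum tax is the binding amount.

R$186,048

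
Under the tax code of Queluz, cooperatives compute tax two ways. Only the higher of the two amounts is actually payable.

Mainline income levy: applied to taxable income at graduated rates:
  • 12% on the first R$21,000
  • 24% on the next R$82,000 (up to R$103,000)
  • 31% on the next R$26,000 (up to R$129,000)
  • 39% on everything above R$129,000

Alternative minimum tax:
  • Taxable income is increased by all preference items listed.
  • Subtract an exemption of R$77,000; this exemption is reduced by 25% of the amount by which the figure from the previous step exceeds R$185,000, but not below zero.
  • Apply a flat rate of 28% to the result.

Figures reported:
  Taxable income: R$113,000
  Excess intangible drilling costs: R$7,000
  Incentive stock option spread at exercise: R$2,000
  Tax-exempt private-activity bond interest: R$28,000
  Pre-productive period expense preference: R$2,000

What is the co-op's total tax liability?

R$25,300

Mainline income levy:
  R$21,000 × 12% = R$2,520
  R$82,000 × 24% = R$19,680
  R$10,000 × 31% = R$3,100
  → R$25,300

Alternative minimum tax:
  Adjusted income: R$113,000 + R$7,000 + R$2,000 + R$28,000 + R$2,000 = R$152,000
  Exemption: R$152,000 ≤ R$185,000, so full R$77,000 applies
  Base: R$152,000 − R$77,000 = R$75,000
  R$75,000 × 28% = R$21,000

R$25,300 > R$21,000, so the mainline income levy governs.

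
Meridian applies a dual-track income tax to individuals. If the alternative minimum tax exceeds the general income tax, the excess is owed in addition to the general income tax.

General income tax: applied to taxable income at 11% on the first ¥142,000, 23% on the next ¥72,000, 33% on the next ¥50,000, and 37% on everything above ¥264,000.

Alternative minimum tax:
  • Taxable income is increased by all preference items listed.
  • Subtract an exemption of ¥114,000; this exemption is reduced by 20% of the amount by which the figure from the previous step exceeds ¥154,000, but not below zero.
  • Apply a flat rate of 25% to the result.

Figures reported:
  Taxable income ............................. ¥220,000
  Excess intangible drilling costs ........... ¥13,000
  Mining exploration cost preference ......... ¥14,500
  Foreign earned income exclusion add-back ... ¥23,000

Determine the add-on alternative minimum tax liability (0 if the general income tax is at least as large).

General income tax:
  ¥142,000 × 11% = ¥15,620
  ¥72,000 × 23% = ¥16,560
  ¥6,000 × 33% = ¥1,980
  → ¥34,160

Alternative minimum tax:
  Adjusted income: ¥220,000 + ¥13,000 + ¥14,500 + ¥23,000 = ¥270,500
  Exemption: ¥114,000 − 20% × (¥270,500 − ¥154,000) = ¥114,000 − ¥23,300 = ¥90,700
  Base: ¥270,500 − ¥90,700 = ¥179,800
  ¥179,800 × 25% = ¥44,950

Excess of alternative minimum tax over general income tax: ¥44,950 − ¥34,160 = ¥10,790.

¥10,790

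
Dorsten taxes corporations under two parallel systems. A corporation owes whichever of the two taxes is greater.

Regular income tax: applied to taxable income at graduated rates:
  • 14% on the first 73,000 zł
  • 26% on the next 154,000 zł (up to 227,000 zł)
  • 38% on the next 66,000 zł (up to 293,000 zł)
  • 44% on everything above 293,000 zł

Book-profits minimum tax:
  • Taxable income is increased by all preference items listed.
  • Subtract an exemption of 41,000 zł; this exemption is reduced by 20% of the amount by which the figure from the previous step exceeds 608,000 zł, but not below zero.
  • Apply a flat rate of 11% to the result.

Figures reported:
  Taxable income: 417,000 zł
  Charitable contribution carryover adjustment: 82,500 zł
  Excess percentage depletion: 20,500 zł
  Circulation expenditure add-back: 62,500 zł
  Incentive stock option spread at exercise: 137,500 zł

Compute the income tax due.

Regular income tax:
  73,000 zł × 14% = 10,220 zł
  154,000 zł × 26% = 40,040 zł
  66,000 zł × 38% = 25,080 zł
  124,000 zł × 44% = 54,560 zł
  → 129,900 zł

Book-profits minimum tax:
  Adjusted income: 417,000 zł + 82,500 zł + 20,500 zł + 62,500 zł + 137,500 zł = 720,000 zł
  Exemption: 41,000 zł − 20% × (720,000 zł − 608,000 zł) = 41,000 zł − 22,400 zł = 18,600 zł
  Base: 720,000 zł − 18,600 zł = 701,400 zł
  701,400 zł × 11% = 77,154 zł

129,900 zł > 77,154 zł, so the regular income tax governs.

129,900 zł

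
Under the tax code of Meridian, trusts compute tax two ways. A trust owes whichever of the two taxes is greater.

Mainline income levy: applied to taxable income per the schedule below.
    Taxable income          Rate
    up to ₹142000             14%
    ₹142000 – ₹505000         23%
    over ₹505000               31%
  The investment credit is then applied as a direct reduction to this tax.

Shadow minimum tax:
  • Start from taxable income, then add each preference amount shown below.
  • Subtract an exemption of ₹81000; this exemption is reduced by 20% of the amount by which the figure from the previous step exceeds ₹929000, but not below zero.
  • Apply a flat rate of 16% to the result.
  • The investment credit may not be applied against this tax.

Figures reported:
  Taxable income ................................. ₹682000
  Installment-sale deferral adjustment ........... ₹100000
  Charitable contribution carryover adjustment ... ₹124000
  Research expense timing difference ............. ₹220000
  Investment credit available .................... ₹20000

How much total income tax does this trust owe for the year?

₹173504

Mainline income levy:
  ₹142000 × 14% = ₹19880
  ₹363000 × 23% = ₹83490
  ₹177000 × 31% = ₹54870
  → ₹158240
  Less investment credit ₹20000 → ₹138240

Shadow minimum tax:
  Adjusted income: ₹682000 + ₹100000 + ₹124000 + ₹220000 = ₹1126000
  Exemption: ₹81000 − 20% × (₹1126000 − ₹929000) = ₹81000 − ₹39400 = ₹41600
  Base: ₹1126000 − ₹41600 = ₹1084400
  ₹1084400 × 16% = ₹173504

₹173504 > ₹138240, so the shadow minimum tax is the binding amount.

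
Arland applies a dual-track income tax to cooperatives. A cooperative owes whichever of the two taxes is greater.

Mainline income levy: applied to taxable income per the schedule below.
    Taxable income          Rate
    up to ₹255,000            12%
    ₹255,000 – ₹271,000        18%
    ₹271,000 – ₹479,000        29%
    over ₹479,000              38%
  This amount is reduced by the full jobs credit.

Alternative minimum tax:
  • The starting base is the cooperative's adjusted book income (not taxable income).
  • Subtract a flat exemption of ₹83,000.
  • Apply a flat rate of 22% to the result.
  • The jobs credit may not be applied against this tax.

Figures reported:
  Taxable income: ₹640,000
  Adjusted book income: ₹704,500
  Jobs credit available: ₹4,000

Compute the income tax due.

Alternative minimum tax:
  Base (adjusted book income): ₹704,500
  Less exemption ₹83,000 → base ₹621,500
  ₹621,500 × 22% = ₹136,730

Mainline income levy:
  ₹255,000 × 12% = ₹30,600
  ₹16,000 × 18% = ₹2,880
  ₹208,000 × 29% = ₹60,320
  ₹161,000 × 38% = ₹61,180
  → ₹154,980
  Less jobs credit ₹4,000 → ₹150,980

₹150,980 > ₹136,730, so the mainline income levy governs.

₹150,980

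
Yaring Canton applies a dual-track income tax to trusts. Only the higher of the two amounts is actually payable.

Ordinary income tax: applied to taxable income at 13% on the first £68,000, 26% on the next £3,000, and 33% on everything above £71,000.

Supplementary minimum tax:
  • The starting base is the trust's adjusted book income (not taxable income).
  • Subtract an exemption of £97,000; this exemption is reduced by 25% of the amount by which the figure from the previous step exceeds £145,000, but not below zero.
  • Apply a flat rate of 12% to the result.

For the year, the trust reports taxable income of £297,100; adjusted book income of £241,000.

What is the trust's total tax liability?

Supplementary minimum tax:
  Base (adjusted book income): £241,000
  Exemption: £97,000 − 25% × (£241,000 − £145,000) = £97,000 − £24,000 = £73,000
  Base: £241,000 − £73,000 = £168,000
  £168,000 × 12% = £20,160

Ordinary income tax:
  £68,000 × 13% = £8,840
  £3,000 × 26% = £780
  £226,100 × 33% = £74,613
  → £84,233

£84,233 > £20,160, so the ordinary income tax governs.

£84,233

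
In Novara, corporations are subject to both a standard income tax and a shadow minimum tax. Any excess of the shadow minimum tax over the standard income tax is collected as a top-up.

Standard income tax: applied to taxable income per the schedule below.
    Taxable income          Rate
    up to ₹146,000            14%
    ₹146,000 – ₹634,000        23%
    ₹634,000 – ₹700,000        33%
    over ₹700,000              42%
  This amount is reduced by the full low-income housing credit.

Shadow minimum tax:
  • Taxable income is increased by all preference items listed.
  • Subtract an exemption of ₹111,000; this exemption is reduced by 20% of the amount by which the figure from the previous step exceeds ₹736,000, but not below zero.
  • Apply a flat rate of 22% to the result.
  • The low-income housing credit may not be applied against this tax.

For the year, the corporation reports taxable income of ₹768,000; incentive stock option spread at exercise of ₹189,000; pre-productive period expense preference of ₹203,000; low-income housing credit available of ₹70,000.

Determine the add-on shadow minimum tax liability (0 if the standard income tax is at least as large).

Standard income tax:
  ₹146,000 × 14% = ₹20,440
  ₹488,000 × 23% = ₹112,240
  ₹66,000 × 33% = ₹21,780
  ₹68,000 × 42% = ₹28,560
  → ₹183,020
  Less low-income housing credit ₹70,000 → ₹113,020

Shadow minimum tax:
  Adjusted income: ₹768,000 + ₹189,000 + ₹203,000 = ₹1,160,000
  Exemption: ₹111,000 − 20% × (₹1,160,000 − ₹736,000) = ₹111,000 − ₹84,800 = ₹26,200
  Base: ₹1,160,000 − ₹26,200 = ₹1,133,800
  ₹1,133,800 × 22% = ₹249,436

Excess of shadow minimum tax over standard income tax: ₹249,436 − ₹113,020 = ₹136,416.

₹136,416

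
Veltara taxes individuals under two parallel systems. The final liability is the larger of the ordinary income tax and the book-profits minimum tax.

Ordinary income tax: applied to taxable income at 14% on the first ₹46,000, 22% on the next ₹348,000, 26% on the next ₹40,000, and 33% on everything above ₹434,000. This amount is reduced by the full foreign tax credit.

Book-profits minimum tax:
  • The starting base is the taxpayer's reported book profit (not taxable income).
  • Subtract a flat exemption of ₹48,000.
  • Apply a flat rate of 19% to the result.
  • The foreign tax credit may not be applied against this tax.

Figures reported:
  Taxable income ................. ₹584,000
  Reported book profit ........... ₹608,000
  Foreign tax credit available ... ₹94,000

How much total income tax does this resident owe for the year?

₹106,400

Book-profits minimum tax:
  Base (reported book profit): ₹608,000
  Less exemption ₹48,000 → base ₹560,000
  ₹560,000 × 19% = ₹106,400

Ordinary income tax:
  ₹46,000 × 14% = ₹6,440
  ₹348,000 × 22% = ₹76,560
  ₹40,000 × 26% = ₹10,400
  ₹150,000 × 33% = ₹49,500
  → ₹142,900
  Less foreign tax credit ₹94,000 → ₹48,900

₹106,400 > ₹48,900, so the book-profits minimum tax is the binding amount.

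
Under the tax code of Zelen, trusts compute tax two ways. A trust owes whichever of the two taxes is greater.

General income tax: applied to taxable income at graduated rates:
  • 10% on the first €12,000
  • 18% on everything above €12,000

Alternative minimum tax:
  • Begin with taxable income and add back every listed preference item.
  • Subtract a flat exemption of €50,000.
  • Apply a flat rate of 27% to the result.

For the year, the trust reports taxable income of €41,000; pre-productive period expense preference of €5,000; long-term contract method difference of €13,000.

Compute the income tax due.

Alternative minimum tax:
  Adjusted income: €41,000 + €5,000 + €13,000 = €59,000
  Less exemption €50,000 → base €9,000
  €9,000 × 27% = €2,430

General income tax:
  €12,000 × 10% = €1,200
  €29,000 × 18% = €5,220
  → €6,420

€6,420 > €2,430, so the general income tax governs.

€6,420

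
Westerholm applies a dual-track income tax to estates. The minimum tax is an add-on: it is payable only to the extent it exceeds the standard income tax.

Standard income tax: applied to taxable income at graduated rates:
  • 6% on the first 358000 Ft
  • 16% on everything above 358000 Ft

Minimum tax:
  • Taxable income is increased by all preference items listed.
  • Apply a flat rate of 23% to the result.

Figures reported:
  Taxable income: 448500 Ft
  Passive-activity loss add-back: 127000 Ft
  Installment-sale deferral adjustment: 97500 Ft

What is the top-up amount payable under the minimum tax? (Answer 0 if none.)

Minimum tax:
  Adjusted income: 448500 Ft + 127000 Ft + 97500 Ft = 673000 Ft
  673000 Ft × 23% = 154790 Ft

Standard income tax:
  358000 Ft × 6% = 21480 Ft
  90500 Ft × 16% = 14480 Ft
  → 35960 Ft

Excess of minimum tax over standard income tax: 154790 Ft − 35960 Ft = 118830 Ft.

118830 Ft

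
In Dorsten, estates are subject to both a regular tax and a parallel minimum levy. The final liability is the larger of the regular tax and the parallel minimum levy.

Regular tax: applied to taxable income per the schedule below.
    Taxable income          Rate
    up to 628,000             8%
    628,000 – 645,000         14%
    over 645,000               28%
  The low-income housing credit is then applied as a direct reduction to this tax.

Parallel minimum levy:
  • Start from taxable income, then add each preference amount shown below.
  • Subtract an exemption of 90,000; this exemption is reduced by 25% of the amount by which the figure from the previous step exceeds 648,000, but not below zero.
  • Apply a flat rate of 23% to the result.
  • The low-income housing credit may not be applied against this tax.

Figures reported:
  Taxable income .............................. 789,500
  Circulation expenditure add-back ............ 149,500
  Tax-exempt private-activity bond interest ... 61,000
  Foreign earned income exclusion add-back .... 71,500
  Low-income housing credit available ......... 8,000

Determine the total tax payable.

Parallel minimum levy:
  Adjusted income: 789,500 + 149,500 + 61,000 + 71,500 = 1,071,500
  Exemption: 25% × (1,071,500 − 648,000) = 105,875 ≥ 90,000, so the exemption is fully phased out
  Base: 1,071,500 − 0 = 1,071,500
  1,071,500 × 23% = 246,445

Regular tax:
  628,000 × 8% = 50,240
  17,000 × 14% = 2,380
  144,500 × 28% = 40,460
  → 93,080
  Less low-income housing credit 8,000 → 85,080

246,445 > 85,080, so the parallel minimum levy is the binding amount.

246,445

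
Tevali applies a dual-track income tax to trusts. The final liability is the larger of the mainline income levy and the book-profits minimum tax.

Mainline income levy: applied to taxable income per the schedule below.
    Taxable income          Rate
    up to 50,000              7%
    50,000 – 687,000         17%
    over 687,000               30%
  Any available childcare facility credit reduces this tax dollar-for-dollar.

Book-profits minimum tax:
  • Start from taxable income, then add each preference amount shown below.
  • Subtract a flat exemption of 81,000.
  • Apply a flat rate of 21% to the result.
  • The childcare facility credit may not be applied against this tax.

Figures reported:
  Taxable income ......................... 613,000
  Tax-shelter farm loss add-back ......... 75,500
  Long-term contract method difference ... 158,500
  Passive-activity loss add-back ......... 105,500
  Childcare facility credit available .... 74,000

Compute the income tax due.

Book-profits minimum tax:
  Adjusted income: 613,000 + 75,500 + 158,500 + 105,500 = 952,500
  Less exemption 81,000 → base 871,500
  871,500 × 21% = 183,015

Mainline income levy:
  50,000 × 7% = 3,500
  563,000 × 17% = 95,710
  → 99,210
  Less childcare facility credit 74,000 → 25,210

183,015 > 25,210, so the book-profits minimum tax is the binding amount.

183,015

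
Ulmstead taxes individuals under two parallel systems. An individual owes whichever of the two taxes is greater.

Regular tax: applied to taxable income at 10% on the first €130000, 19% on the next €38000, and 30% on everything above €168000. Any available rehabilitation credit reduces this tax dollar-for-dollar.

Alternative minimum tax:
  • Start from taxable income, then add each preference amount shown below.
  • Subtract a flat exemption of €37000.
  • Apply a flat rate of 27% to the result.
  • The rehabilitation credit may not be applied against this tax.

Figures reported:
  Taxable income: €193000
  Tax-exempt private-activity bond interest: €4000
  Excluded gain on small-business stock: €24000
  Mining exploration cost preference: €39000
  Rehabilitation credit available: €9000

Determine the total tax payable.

€60210

Regular tax:
  €130000 × 10% = €13000
  €38000 × 19% = €7220
  €25000 × 30% = €7500
  → €27720
  Less rehabilitation credit €9000 → €18720

Alternative minimum tax:
  Adjusted income: €193000 + €4000 + €24000 + €39000 = €260000
  Less exemption €37000 → base €223000
  €223000 × 27% = €60210

€60210 > €18720, so the alternative minimum tax is the binding amount.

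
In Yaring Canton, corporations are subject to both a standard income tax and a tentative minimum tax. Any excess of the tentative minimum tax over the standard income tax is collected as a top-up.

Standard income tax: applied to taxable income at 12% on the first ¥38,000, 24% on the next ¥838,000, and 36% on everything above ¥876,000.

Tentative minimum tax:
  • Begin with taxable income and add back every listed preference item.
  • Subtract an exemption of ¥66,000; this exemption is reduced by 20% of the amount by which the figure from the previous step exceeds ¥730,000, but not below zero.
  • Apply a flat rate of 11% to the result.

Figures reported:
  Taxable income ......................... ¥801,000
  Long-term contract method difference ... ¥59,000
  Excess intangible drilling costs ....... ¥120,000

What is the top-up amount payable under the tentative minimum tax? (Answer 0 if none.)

Tentative minimum tax:
  Adjusted income: ¥801,000 + ¥59,000 + ¥120,000 = ¥980,000
  Exemption: ¥66,000 − 20% × (¥980,000 − ¥730,000) = ¥66,000 − ¥50,000 = ¥16,000
  Base: ¥980,000 − ¥16,000 = ¥964,000
  ¥964,000 × 11% = ¥106,040

Standard income tax:
  ¥38,000 × 12% = ¥4,560
  ¥763,000 × 24% = ¥183,120
  → ¥187,680

¥106,040 ≤ ¥187,680, so no add-on is due.

¥0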